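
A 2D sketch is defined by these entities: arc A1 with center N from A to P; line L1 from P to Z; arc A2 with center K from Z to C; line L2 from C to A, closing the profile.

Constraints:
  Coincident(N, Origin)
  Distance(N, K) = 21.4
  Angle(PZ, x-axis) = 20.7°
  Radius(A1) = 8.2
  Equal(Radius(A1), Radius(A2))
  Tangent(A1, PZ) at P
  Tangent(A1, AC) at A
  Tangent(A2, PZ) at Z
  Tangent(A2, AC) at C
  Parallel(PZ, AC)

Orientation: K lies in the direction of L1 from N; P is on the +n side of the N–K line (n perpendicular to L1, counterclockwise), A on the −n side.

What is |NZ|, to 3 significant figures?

22.9

The slot axis is L1's direction at 20.7°, so u = (cos 20.7°, sin 20.7°) = (0.935, 0.353) and n = (−sin 20.7°, cos 20.7°) = (-0.353, 0.935). N is at the origin and K lies 21.4 along u from N, so K = 21.4·u = (20.0, 7.56). Tangency of A1 to both parallel lines with radius 8.2 puts P and A at N ± 8.2·n: P = (-2.90, 7.67), A = (2.90, -7.67). Equal radii place Z and C the same way about K: Z = K + 8.2·n = (17.1, 15.2), C = K − 8.2·n = (22.9, -0.106). Then |NZ| = |Z − N| = 22.9.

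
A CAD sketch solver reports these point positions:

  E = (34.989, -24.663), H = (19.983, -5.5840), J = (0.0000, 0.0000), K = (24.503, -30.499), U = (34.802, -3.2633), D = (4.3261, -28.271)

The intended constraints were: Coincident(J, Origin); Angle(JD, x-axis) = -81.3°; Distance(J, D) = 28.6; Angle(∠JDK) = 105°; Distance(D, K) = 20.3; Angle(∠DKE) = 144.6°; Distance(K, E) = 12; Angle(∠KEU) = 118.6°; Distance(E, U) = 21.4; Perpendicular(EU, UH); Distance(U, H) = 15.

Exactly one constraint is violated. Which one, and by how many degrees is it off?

Perpendicular(EU, UH) — off by 8.40°.

J = (0.00, 0.00) ✓; JD at -81.30° ✓; |JD| = 28.60 ✓; ∠JDK = 105.0° ✓; |DK| = 20.30 ✓; ∠DKE = 144.6° ✓; |KE| = 12.00 ✓; ∠KEU = 118.6° ✓; |EU| = 21.40 ✓; ∠(EU, UH) = 98.40° ✗; |UH| = 15.00 ✓.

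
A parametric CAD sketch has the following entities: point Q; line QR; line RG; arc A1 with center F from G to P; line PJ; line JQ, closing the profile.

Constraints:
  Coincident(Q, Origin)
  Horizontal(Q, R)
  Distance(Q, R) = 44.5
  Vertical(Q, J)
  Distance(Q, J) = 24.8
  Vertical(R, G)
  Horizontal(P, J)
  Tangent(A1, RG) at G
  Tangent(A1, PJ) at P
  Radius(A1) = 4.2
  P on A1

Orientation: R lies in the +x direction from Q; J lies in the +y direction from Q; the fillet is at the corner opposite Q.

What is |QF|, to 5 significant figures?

45.260

QJ is vertical with |QJ| = 24.8 and J on the +y side, so J = (0.0000, 24.800). The virtual corner opposite Q is at (44.500, 24.800). Since A1 is tangent to RG there, FG ⟂ RG and the tangent condition forces FP to be normal to PJ, with radius 4.2, so the center F sits 4.2 in from both sides at F = (40.300, 20.600). Then |QF| = |F − Q| = 45.260.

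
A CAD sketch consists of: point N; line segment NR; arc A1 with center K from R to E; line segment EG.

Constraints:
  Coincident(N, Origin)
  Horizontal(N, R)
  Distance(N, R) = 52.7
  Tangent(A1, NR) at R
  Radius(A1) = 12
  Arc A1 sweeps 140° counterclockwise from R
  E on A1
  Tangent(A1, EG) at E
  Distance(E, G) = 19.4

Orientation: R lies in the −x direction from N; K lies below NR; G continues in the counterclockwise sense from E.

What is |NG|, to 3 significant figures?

56.6

N is at the origin; NR is horizontal with |NR| = 52.7 and R on the −x side, so R = (-52.7, 0.00). Since A1 is tangent to NR there, KR ⟂ NR, so K = R + (0, -12) = (-52.7, -12.0). On A1, R sits at bearing 90° from K; a 140° counterclockwise sweep puts E at bearing 230°, so E = K + 12.0·(cos 230°, sin 230°) = (-60.4, -21.2). A1 meets EG tangentially, so KE is at right angles to EG, so EG runs along (−sin 230°, cos 230°); with |EG| = 19.4, G = (-45.6, -33.7). Then |NG| = |G − N| = 56.6.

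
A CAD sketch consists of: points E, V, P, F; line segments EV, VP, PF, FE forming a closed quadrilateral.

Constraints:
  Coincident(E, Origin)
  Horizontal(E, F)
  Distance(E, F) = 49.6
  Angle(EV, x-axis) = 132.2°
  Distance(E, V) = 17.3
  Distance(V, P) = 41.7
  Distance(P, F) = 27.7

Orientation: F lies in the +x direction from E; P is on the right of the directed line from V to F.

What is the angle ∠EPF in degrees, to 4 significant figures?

137.9°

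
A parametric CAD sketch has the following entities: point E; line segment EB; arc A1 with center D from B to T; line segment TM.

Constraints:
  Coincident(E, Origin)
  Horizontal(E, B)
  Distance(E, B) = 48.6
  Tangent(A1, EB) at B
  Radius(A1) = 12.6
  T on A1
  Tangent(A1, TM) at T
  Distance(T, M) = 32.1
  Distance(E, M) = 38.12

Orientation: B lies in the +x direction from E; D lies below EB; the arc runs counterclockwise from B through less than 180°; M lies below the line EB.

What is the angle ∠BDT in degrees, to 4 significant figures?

56.22°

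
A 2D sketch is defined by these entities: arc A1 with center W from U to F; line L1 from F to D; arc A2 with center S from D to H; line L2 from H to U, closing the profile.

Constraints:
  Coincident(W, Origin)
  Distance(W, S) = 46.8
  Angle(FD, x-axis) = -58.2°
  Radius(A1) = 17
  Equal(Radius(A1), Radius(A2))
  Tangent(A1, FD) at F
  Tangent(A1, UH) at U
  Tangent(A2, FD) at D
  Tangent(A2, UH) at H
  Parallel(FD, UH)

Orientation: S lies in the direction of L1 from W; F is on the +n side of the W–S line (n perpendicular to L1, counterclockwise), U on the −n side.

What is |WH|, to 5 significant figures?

49.792

Tangency of A1 to both parallel lines with radius 17.0 puts F and U at W ± 17.0·n: F = (14.448, 8.9582), U = (-14.448, -8.9582). Equal radii place D and H the same way about S: D = S + 17.0·n = (39.110, -30.817), H = S − 17.0·n = (10.213, -48.733). Then |WH| = |H − W| = 49.792.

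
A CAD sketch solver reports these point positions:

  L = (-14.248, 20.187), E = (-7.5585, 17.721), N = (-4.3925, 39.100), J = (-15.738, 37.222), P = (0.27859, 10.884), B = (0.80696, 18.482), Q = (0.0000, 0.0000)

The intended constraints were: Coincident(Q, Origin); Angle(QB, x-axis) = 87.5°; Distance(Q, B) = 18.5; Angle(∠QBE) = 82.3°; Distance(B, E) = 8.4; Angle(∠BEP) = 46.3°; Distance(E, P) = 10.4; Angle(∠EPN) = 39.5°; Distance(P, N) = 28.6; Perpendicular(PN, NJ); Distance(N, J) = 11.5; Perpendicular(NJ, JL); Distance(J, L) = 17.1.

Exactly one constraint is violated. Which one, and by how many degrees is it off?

Perpendicular(NJ, JL) — off by 4.40°.

Q = (0.00, 0.00) ✓; QB at 87.50° ✓; |QB| = 18.50 ✓; ∠QBE = 82.30° ✓; |BE| = 8.400 ✓; ∠BEP = 46.30° ✓; |EP| = 10.40 ✓; ∠EPN = 39.50° ✓; |PN| = 28.60 ✓; ∠(PN, NJ) = 90.00° ✓; |NJ| = 11.50 ✓; ∠(NJ, JL) = 85.60° ✗; |JL| = 17.10 ✓.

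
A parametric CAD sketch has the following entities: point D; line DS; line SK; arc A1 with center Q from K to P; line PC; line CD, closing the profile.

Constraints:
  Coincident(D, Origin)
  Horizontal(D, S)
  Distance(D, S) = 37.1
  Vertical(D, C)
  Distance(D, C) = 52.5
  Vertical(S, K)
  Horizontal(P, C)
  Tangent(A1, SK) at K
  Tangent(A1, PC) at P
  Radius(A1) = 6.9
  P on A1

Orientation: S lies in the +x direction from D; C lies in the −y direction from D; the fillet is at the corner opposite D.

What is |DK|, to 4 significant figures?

58.79

D is at the origin; D and S share the same y with |DS| = 37.1 and S on the +x side, so S = (37.10, 0.000). D and C share the same x with |DC| = 52.5 and C on the −y side, so C = (0.000, -52.50). The virtual corner opposite D is at (37.10, -52.50). A1 meets SK tangentially, so QK is at right angles to SK and since A1 is tangent to PC there, QP ⟂ PC, with radius 6.9, so the center Q sits 6.9 in from both sides at Q = (30.20, -45.60). That places the tangent points at K = (37.10, -45.60) on SK and P = (30.20, -52.50) on PC. Then |DK| = |K − D| = 58.79.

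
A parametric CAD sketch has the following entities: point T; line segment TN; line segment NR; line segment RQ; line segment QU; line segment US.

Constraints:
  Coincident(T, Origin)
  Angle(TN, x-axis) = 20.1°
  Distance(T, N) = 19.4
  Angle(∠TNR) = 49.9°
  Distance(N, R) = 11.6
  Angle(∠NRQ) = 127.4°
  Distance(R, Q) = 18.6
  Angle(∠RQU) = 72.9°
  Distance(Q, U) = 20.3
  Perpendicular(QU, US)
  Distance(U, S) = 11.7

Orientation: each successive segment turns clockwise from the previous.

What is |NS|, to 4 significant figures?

10.85

T is at the origin; TN runs at 20.1° with length 19.4, so N = (18.22, 6.667). ∠TNR = 49.9° gives NR at -110.0° from the x-axis; with |NR| = 11.6, R = (14.25, -4.233). ∠NRQ = 127.4° gives RQ at -162.6° from the x-axis; with |RQ| = 18.6, Q = (-3.498, -9.796). ∠RQU = 72.9° gives QU at 90.30° from the x-axis; with |QU| = 20.3, U = (-3.604, 10.50). QU is perpendicular to US, so US runs at 0.3000°; with |US| = 11.7, S = (8.096, 10.57). Then |NS| = |S − N| = 10.85.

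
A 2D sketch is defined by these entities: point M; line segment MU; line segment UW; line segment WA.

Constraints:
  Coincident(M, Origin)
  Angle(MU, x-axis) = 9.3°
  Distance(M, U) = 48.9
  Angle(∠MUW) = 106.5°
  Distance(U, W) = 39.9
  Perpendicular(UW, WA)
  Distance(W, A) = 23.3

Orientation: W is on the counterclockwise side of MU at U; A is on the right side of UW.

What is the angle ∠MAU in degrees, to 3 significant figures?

22.3°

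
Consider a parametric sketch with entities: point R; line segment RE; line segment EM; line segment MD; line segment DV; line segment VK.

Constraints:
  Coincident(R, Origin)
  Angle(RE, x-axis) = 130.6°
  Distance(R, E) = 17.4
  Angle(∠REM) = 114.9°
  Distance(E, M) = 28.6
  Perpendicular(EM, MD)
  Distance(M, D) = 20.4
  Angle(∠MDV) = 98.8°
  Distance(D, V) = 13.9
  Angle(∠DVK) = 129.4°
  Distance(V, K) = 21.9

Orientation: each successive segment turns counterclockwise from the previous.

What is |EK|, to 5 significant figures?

8.0631

R is at the origin; RE runs at 130.6° with length 17.4, so E = (-11.323, 13.211). ∠REM = 114.9° gives EM at -164.30° from the x-axis; with |EM| = 28.6, M = (-38.856, 5.4721). EM ⟂ MD, so MD runs at -74.300°; with |MD| = 20.4, D = (-33.336, -14.167). ∠MDV = 98.8° gives DV at 6.9000° from the x-axis; with |DV| = 13.9, V = (-19.537, -12.497). ∠DVK = 129.4° gives VK at 57.500° from the x-axis; with |VK| = 21.9, K = (-7.7700, 5.9734). Then |EK| = |K − E| = 8.0631.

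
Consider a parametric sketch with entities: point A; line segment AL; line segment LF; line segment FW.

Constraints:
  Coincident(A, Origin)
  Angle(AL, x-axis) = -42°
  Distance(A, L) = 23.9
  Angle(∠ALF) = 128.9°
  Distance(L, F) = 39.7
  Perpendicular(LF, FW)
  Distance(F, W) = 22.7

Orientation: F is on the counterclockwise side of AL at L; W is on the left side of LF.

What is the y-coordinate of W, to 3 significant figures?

12.7

A is at the origin; AL runs at -42.0° with length 23.9, so L = 23.9·(cos -42.0°, sin -42.0°) = (17.8, -16.0). ∠ALF = 128.9°, so LF runs at -42.0° + (180° − 128.9°) = 9.10° from the x-axis; with |LF| = 39.7, F = L + 39.7·(cos 9.10°, sin 9.10°) = (57.0, -9.71). LF is perpendicular to FW; with |FW| = 22.7 on the left of LF, W = F + 22.7·(-0.158, 0.987) = (53.4, 12.7). So W.y = 12.7.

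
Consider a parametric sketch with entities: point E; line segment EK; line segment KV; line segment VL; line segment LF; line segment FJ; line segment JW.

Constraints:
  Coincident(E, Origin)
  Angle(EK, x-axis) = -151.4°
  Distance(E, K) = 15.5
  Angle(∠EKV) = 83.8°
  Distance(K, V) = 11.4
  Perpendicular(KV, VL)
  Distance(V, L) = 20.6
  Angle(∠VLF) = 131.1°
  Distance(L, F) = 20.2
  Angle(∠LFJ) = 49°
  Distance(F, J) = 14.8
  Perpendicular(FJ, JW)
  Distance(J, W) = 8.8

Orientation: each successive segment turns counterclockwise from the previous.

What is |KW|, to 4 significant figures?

19.70

E is at the origin; EK runs at -151.4° with length 15.5, so K = (-13.61, -7.420). ∠EKV = 83.8° gives KV at -55.20° from the x-axis; with |KV| = 11.4, V = (-7.103, -16.78). KV ⟂ VL, so VL runs at 34.80°; with |VL| = 20.6, L = (9.813, -5.024). ∠VLF = 131.1° gives LF at 83.70° from the x-axis; with |LF| = 20.2, F = (12.03, 15.05). ∠LFJ = 49.0° gives FJ at -145.3° from the x-axis; with |FJ| = 14.8, J = (-0.1380, 6.629). FJ is perpendicular to JW, so JW runs at -55.30°; with |JW| = 8.8, W = (4.872, -0.6063). Then |KW| = |W − K| = 19.70.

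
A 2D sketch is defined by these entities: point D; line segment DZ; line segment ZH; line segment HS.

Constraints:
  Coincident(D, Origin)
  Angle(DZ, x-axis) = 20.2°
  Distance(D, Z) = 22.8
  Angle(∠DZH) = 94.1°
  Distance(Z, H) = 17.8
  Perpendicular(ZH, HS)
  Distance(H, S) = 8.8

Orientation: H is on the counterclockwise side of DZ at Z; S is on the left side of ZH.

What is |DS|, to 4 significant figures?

23.91

∠DZH = 94.1°, so ZH runs at 20.2° + (180° − 94.1°) = 106.1° from the x-axis; with |ZH| = 17.8, H = Z + 17.8·(cos 106.1°, sin 106.1°) = (16.46, 24.97). ZH is perpendicular to HS; with |HS| = 8.8 on the left of ZH, S = H + 8.8·(-0.9608, -0.2773) = (8.007, 22.53). Then |DS| = |S − D| = 23.91.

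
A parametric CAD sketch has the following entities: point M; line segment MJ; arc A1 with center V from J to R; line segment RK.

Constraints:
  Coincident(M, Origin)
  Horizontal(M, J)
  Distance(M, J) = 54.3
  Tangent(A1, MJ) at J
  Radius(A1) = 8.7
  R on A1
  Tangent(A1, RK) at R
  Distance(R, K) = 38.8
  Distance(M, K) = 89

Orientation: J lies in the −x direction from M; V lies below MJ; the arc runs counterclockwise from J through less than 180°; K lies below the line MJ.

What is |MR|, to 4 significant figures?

62.19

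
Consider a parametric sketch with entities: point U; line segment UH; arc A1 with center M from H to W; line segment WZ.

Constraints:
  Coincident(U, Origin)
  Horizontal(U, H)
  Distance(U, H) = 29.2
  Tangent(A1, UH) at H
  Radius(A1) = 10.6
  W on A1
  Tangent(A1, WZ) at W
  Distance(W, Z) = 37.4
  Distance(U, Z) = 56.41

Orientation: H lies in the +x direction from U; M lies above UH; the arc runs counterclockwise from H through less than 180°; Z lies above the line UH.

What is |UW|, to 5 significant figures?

41.663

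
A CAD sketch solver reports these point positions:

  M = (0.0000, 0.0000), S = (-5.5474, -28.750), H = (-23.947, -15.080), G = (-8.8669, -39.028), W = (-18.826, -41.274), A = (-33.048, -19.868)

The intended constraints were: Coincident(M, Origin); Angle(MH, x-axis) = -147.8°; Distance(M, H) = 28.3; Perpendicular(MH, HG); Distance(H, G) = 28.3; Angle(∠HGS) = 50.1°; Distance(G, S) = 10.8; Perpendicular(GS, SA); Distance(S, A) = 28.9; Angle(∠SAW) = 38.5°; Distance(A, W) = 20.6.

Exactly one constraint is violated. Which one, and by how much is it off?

Distance(A, W) = 20.6 — off by 5.10.

M = (0.00, 0.00) ✓; MH at -147.8° ✓; |MH| = 28.30 ✓; ∠(MH, HG) = 90.00° ✓; |HG| = 28.30 ✓; ∠HGS = 50.10° ✓; |GS| = 10.80 ✓; ∠(GS, SA) = 90.00° ✓; |SA| = 28.90 ✓; ∠SAW = 38.50° ✓; |AW| = 25.70 ✗.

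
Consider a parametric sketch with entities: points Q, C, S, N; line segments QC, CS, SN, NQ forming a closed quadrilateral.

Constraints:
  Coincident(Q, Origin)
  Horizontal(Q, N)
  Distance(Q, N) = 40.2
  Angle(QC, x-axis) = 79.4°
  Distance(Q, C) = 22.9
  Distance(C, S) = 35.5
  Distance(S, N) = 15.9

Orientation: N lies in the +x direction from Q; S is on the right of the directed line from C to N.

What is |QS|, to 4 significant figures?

26.13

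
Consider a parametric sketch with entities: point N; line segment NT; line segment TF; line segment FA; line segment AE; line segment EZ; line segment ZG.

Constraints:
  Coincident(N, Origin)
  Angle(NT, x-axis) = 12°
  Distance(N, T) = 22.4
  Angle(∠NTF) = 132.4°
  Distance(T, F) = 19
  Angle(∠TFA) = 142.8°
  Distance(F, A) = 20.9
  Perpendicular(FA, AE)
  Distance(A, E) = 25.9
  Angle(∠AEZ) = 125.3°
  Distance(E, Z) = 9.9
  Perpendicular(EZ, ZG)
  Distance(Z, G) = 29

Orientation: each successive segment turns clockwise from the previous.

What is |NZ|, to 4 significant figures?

30.06

The perpendicularity gives AE at right angles to FA, so AE runs at -162.8°; with |AE| = 25.9, E = (18.80, -34.03). ∠AEZ = 125.3° gives EZ at 142.5° from the x-axis; with |EZ| = 9.9, Z = (10.94, -28.00). Then |NZ| = |Z − N| = 30.06.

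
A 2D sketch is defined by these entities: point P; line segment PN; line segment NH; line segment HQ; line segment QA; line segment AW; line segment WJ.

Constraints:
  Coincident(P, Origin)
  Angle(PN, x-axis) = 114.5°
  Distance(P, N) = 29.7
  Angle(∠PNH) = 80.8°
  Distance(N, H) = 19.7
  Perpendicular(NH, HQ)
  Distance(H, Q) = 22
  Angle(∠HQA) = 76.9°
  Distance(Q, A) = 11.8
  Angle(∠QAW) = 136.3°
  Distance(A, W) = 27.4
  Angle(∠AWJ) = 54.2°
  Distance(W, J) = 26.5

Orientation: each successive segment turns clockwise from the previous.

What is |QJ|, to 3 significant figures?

24.4

P is at the origin; PN runs at 114.5° with length 29.7, so N = (-12.3, 27.0). ∠PNH = 80.8° gives NH at 15.3° from the x-axis; with |NH| = 19.7, H = (6.69, 32.2). The perpendicularity gives HQ at right angles to NH, so HQ runs at -74.7°; with |HQ| = 22.0, Q = (12.5, 11.0). ∠HQA = 76.9° gives QA at -178° from the x-axis; with |QA| = 11.8, A = (0.699, 10.6). ∠QAW = 136.3° gives AW at 138° from the x-axis; with |AW| = 27.4, W = (-19.8, 28.7). ∠AWJ = 54.2° gives WJ at 12.7° from the x-axis; with |WJ| = 26.5, J = (6.03, 34.5). Then |QJ| = |J − Q| = 24.4.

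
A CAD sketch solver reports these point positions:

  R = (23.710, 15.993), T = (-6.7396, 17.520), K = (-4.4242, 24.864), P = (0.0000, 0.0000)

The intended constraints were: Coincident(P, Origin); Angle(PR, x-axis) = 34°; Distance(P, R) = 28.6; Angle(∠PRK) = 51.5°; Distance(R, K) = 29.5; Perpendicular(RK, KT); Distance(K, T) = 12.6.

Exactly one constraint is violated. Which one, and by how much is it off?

Distance(K, T) = 12.6 — off by 4.90.

P = (0.00, 0.00) ✓; PR at 34.00° ✓; |PR| = 28.60 ✓; ∠PRK = 51.50° ✓; |RK| = 29.50 ✓; ∠(RK, KT) = 90.00° ✓; |KT| = 7.700 ✗.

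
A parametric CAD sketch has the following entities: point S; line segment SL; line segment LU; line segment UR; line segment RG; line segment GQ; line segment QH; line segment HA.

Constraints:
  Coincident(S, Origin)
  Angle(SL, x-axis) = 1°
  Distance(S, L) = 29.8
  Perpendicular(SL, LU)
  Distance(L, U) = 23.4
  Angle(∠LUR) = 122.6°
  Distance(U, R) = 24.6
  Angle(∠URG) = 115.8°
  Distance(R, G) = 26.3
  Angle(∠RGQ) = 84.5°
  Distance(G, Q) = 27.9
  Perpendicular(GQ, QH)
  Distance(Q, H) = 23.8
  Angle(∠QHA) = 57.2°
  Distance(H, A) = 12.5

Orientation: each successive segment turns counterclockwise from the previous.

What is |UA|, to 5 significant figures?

19.493

S is at the origin; SL runs at 1.0° with length 29.8, so L = (29.795, 0.52008). The perpendicularity gives LU at right angles to SL, so LU runs at 91.000°; with |LU| = 23.4, U = (29.387, 23.917). ∠LUR = 122.6° gives UR at 148.40° from the x-axis; with |UR| = 24.6, R = (8.4346, 36.807). ∠URG = 115.8° gives RG at -147.40° from the x-axis; with |RG| = 26.3, G = (-13.722, 22.637). ∠RGQ = 84.5° gives GQ at -51.900° from the x-axis; with |GQ| = 27.9, Q = (3.4934, 0.68141). The perpendicularity gives QH at right angles to GQ, so QH runs at 38.100°; with |QH| = 23.8, H = (22.222, 15.367). ∠QHA = 57.2° gives HA at 160.90° from the x-axis; with |HA| = 12.5, A = (10.411, 19.457). Then |UA| = |A − U| = 19.493.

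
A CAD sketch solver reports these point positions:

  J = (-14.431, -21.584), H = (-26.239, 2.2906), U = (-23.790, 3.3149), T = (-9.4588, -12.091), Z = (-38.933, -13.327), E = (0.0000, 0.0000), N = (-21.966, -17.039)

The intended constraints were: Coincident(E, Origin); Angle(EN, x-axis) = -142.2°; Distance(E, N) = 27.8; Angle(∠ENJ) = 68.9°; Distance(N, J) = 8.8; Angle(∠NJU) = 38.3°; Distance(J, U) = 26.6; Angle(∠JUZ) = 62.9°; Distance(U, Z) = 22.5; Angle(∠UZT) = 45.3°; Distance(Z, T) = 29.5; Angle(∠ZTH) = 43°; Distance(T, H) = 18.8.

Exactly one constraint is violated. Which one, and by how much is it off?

Distance(T, H) = 18.8 — off by 3.30.

E = (0.00, 0.00) ✓; EN at -142.2° ✓; |EN| = 27.80 ✓; ∠ENJ = 68.90° ✓; |NJ| = 8.800 ✓; ∠NJU = 38.30° ✓; |JU| = 26.60 ✓; ∠JUZ = 62.90° ✓; |UZ| = 22.50 ✓; ∠UZT = 45.30° ✓; |ZT| = 29.50 ✓; ∠ZTH = 43.00° ✓; |TH| = 22.10 ✗.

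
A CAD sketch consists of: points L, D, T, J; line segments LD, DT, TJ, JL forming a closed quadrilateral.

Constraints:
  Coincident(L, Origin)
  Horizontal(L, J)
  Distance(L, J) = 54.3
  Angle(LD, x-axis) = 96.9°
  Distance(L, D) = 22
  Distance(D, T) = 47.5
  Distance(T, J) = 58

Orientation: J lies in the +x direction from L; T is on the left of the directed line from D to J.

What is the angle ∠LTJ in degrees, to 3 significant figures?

53.2°

L is at the origin; L and J share the same y with |LJ| = 54.3 and J in +x, so J = (54.3, 0). LD runs at 96.9° with |LD| = 22.0, so D = (-2.64, 21.8). T is determined by |DT| = 47.5 and |TJ| = 58.0 together: it lies at the intersection of circle(D, 47.5) and circle(J, 58.0). With |DJ| = 61.0, the foot of the radical line on DJ is 21.4 from D and the perpendicular offset is √(47.5² − 21.4²) = 42.4. Taking the left-of-DJ solution: T = (32.5, 53.8).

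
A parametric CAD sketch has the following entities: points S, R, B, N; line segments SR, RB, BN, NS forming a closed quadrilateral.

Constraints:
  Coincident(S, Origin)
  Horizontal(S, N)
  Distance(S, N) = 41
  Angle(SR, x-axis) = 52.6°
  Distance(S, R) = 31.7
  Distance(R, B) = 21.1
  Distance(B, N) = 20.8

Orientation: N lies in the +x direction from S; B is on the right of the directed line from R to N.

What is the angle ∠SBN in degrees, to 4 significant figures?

157.2°

Checks: |RB| = 21.10 ✓; |BN| = 20.80 ✓.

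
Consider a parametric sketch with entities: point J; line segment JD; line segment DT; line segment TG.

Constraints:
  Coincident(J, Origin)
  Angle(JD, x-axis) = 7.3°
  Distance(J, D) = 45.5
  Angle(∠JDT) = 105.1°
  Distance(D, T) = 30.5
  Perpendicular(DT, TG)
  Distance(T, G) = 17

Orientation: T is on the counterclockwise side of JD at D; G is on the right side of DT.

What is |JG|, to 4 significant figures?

74.20

J is at the origin; JD runs at 7.3° with length 45.5, so D = 45.5·(cos 7.3°, sin 7.3°) = (45.13, 5.781). ∠JDT = 105.1°, so DT runs at 7.3° + (180° − 105.1°) = 82.20° from the x-axis; with |DT| = 30.5, T = D + 30.5·(cos 82.20°, sin 82.20°) = (49.27, 36.00). The perpendicularity gives TG at right angles to DT; with |TG| = 17.0 on the right of DT, G = T + 17.0·(0.9907, -0.1357) = (66.11, 33.69). Then |JG| = |G − J| = 74.20.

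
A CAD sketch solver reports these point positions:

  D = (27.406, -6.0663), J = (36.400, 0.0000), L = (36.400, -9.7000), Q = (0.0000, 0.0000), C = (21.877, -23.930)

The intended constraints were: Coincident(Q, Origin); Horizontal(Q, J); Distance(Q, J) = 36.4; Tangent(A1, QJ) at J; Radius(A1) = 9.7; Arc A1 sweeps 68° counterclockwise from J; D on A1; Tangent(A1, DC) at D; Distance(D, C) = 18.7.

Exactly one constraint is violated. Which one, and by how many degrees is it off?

Tangent(A1, DC) at D — off by 4.80°.

Q = (0.00, 0.00) ✓; Q.y = 0.00, J.y = 0.00 ✓; |QJ| = 36.40 ✓; ∠(LJ, JQ) = 90.00° ✓; |LJ| = 9.700 ✓; bearing(L→D) − bearing(L→J) = 68.00° ✓; |LD| = 9.700 ✓; ∠(LD, DC) = 85.20° ✗; |DC| = 18.70 ✓.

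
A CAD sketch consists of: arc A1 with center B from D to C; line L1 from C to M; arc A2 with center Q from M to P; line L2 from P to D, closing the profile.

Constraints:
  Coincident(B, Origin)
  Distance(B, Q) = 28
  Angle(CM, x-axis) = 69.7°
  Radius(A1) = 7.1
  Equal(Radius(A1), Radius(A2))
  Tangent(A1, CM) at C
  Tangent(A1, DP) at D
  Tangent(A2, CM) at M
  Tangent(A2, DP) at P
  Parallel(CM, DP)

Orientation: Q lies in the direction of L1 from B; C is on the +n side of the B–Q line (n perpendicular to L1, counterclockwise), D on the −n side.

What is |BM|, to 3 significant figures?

28.9

Tangency of A1 to both parallel lines with radius 7.1 puts C and D at B ± 7.1·n: C = (-6.66, 2.46), D = (6.66, -2.46). Equal radii place M and P the same way about Q: M = Q + 7.1·n = (3.06, 28.7), P = Q − 7.1·n = (16.4, 23.8). Then |BM| = |M − B| = 28.9.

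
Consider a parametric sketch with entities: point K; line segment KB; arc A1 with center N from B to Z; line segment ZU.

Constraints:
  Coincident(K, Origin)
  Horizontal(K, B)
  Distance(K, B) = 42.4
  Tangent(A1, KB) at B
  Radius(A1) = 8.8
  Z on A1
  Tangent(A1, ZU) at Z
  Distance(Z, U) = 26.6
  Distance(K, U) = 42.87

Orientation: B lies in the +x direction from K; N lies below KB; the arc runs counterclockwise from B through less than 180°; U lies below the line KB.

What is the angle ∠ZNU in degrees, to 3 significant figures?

71.7°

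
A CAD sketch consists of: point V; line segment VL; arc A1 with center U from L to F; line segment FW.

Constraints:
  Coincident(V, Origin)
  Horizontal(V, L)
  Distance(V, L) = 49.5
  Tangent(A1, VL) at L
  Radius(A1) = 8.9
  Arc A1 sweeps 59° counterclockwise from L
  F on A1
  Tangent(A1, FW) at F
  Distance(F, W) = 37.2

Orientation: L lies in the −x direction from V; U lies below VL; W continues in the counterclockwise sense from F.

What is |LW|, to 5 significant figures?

45.036

On A1, L sits at bearing 90° from U; a 59° counterclockwise sweep puts F at bearing 149°, so F = U + 8.9·(cos 149°, sin 149°) = (-57.129, -4.3162). The tangent condition forces UF to be normal to FW, so FW runs along (−sin 149°, cos 149°); with |FW| = 37.2, W = (-76.288, -36.203). Then |LW| = |W − L| = 45.036.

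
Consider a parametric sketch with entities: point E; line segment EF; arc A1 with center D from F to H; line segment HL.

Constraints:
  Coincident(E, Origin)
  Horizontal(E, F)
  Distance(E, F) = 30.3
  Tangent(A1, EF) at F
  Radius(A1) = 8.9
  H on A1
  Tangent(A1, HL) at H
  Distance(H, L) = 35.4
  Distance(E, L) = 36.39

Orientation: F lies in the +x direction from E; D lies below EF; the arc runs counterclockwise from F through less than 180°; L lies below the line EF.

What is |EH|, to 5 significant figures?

22.938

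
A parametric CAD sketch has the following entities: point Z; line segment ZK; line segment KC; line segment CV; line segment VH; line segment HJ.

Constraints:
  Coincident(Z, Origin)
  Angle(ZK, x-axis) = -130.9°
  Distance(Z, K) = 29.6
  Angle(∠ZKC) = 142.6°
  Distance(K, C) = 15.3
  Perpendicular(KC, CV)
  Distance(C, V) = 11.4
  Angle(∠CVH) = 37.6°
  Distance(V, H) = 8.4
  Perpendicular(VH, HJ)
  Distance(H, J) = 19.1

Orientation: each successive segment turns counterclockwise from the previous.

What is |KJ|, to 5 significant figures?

26.234

∠CVH = 37.6° gives VH at 138.90° from the x-axis; with |VH| = 8.4, H = (-15.266, -32.819). VH ⟂ HJ, so HJ runs at -131.10°; with |HJ| = 19.1, J = (-27.821, -47.212). Then |KJ| = |J − K| = 26.234.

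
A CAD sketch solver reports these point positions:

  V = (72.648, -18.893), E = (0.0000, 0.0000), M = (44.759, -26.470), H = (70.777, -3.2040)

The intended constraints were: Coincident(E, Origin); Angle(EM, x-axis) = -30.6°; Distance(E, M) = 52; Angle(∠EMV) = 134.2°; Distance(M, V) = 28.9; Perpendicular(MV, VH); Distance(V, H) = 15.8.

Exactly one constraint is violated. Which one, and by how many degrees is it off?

Perpendicular(MV, VH) — off by 8.40°.

E = (0.00, 0.00) ✓; EM at -30.60° ✓; |EM| = 52.00 ✓; ∠EMV = 134.2° ✓; |MV| = 28.90 ✓; ∠(MV, VH) = 81.60° ✗; |VH| = 15.80 ✓.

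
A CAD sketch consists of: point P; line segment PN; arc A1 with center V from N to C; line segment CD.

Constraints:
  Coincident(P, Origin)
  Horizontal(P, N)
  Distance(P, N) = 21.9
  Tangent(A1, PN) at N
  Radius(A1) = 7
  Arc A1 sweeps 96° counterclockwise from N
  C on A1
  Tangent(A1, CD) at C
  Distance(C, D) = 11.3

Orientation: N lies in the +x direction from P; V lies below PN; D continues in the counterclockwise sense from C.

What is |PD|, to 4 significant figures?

24.89

On A1, N sits at bearing 90° from V; a 96° counterclockwise sweep puts C at bearing 186°, so C = V + 7.0·(cos 186°, sin 186°) = (14.94, -7.732). Since A1 is tangent to CD there, VC ⟂ CD, so CD runs along (−sin 186°, cos 186°); with |CD| = 11.3, D = (16.12, -18.97). Then |PD| = |D − P| = 24.89.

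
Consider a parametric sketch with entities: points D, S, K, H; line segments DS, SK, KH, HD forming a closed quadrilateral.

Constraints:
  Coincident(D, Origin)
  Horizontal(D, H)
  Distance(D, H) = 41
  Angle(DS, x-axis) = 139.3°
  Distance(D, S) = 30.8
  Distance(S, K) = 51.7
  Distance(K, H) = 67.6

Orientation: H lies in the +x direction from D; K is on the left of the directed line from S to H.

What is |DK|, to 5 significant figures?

60.659

D is at the origin; DH is horizontal with |DH| = 41.0 and H in +x, so H = (41.0, 0). DS runs at 139.3° with |DS| = 30.8, so S = (-23.351, 20.085). K is determined by |SK| = 51.7 and |KH| = 67.6 together: it lies at the intersection of circle(S, 51.7) and circle(H, 67.6). With |SH| = 67.412, the foot of the radical line on SH is 19.637 from S and the perpendicular offset is √(51.7² − 19.637²) = 47.826. Taking the left-of-SH solution: K = (9.6435, 59.888).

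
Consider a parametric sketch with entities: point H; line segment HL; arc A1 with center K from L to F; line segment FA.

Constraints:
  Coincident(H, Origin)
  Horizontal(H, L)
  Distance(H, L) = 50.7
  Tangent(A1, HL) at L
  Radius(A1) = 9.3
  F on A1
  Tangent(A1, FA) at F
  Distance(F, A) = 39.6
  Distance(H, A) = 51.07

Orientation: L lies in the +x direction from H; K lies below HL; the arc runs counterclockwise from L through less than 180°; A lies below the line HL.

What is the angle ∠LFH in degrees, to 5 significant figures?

137.52°

Checks: ∠(KL, LH) = 90.00° ✓; |KL| = 9.300 ✓; |KF| = 9.300 ✓; ∠(KF, FA) = 90.00° ✓; |FA| = 39.60 ✓; |HA| = 51.07 ✓.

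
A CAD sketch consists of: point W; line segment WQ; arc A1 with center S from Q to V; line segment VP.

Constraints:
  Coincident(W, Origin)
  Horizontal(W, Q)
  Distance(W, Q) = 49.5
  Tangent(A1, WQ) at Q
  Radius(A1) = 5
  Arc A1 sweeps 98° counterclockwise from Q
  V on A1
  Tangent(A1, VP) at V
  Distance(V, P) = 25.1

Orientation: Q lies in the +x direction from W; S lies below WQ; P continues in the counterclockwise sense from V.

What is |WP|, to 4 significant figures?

56.93

W is at the origin; W and Q share the same y with |WQ| = 49.5 and Q on the +x side, so Q = (49.50, 0.000). Since A1 is tangent to WQ there, SQ ⟂ WQ, so S = Q + (0, -5) = (49.50, -5.000). On A1, Q sits at bearing 90° from S; a 98° counterclockwise sweep puts V at bearing 188°, so V = S + 5.0·(cos 188°, sin 188°) = (44.55, -5.696). The tangent condition forces SV to be normal to VP, so VP runs along (−sin 188°, cos 188°); with |VP| = 25.1, P = (48.04, -30.55). Then |WP| = |P − W| = 56.93.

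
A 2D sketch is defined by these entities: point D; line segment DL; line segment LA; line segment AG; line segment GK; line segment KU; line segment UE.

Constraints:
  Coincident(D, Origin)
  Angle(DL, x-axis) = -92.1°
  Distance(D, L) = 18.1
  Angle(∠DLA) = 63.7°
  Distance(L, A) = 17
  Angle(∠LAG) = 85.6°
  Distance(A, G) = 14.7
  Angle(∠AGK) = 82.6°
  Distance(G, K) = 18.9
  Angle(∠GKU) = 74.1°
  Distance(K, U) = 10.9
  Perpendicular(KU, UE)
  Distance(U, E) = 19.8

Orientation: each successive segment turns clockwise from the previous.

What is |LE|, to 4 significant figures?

22.49

D is at the origin; DL runs at -92.1° with length 18.1, so L = (-0.6633, -18.09). ∠DLA = 63.7° gives LA at 151.6° from the x-axis; with |LA| = 17.0, A = (-15.62, -10.00). ∠LAG = 85.6° gives AG at 57.20° from the x-axis; with |AG| = 14.7, G = (-7.654, 2.354). ∠AGK = 82.6° gives GK at -40.20° from the x-axis; with |GK| = 18.9, K = (6.782, -9.845). ∠GKU = 74.1° gives KU at -146.1° from the x-axis; with |KU| = 10.9, U = (-2.266, -15.92). The perpendicularity gives UE at right angles to KU, so UE runs at 123.9°; with |UE| = 19.8, E = (-13.31, 0.5098). Then |LE| = |E − L| = 22.49.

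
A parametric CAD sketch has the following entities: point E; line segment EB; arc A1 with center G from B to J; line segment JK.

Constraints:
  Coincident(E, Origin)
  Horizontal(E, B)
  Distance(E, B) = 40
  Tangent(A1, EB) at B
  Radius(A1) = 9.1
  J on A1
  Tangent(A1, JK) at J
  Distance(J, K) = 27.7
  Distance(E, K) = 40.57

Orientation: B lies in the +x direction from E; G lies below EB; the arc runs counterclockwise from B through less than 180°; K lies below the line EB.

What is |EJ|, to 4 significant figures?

31.94

E is at the origin; EB is horizontal with |EB| = 40.0 and B on the +x side, so B = (40.00, 0.000). The tangent condition forces GB to be normal to EB, so G = B + (0, -9.1) = (40.00, -9.100). Since GJ ⟂ JK (tangency), |GK| = √(9.1² + 27.7²) = 29.16 regardless of where J sits on A1. So K lies on both circle(E, 40.57) and circle(G, 29.16); the below-EB intersection is K = (23.45, -33.11). J is the foot of the tangent from K: J = (31.27, -6.531).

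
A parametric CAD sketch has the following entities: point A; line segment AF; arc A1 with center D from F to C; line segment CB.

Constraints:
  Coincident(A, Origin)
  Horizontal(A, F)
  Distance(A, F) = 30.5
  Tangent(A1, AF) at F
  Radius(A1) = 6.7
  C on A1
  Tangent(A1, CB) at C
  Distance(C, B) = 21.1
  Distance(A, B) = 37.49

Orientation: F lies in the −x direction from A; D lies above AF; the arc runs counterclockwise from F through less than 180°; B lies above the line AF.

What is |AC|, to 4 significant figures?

24.82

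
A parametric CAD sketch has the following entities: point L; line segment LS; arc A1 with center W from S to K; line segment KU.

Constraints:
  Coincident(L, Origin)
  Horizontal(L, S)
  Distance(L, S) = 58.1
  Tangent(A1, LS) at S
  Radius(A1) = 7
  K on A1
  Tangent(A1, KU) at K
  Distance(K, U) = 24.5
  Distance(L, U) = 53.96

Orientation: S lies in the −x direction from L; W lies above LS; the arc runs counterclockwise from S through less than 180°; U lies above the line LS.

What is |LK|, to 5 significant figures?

51.579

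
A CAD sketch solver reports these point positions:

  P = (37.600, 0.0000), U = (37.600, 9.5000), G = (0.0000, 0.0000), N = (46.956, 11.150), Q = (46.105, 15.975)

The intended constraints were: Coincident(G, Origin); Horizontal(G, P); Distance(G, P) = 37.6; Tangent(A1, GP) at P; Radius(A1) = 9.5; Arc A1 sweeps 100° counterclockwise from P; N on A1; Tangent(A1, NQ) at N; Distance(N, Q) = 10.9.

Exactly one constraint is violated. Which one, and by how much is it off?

Distance(N, Q) = 10.9 — off by 6.00.

G = (0.00, 0.00) ✓; G.y = 0.00, P.y = 0.00 ✓; |GP| = 37.60 ✓; ∠(UP, PG) = 90.00° ✓; |UP| = 9.500 ✓; bearing(U→N) − bearing(U→P) = 100.0° ✓; |UN| = 9.500 ✓; ∠(UN, NQ) = 90.00° ✓; |NQ| = 4.899 ✗.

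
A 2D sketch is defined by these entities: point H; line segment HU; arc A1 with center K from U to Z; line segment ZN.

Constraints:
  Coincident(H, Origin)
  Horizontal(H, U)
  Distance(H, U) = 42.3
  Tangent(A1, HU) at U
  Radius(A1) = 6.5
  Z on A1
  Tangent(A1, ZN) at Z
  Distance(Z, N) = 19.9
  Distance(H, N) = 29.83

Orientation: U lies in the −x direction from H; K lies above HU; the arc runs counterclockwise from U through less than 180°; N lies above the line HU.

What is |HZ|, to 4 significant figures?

37.46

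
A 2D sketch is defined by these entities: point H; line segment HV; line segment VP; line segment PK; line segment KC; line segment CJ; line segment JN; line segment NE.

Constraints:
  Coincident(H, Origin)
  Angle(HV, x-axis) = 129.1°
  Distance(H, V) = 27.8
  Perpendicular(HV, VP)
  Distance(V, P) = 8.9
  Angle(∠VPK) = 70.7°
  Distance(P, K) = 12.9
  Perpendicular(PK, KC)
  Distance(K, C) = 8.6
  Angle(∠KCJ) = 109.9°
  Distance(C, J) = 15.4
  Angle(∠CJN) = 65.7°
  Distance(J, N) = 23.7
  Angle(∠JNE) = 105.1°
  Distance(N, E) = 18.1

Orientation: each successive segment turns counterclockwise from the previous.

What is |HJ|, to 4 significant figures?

34.06

H is at the origin; HV runs at 129.1° with length 27.8, so V = (-17.53, 21.57). The perpendicularity gives VP at right angles to HV, so VP runs at -140.9°; with |VP| = 8.9, P = (-24.44, 15.96). ∠VPK = 70.7° gives PK at -31.60° from the x-axis; with |PK| = 12.9, K = (-13.45, 9.202). PK is perpendicular to KC, so KC runs at 58.40°; with |KC| = 8.6, C = (-8.946, 16.53). ∠KCJ = 109.9° gives CJ at 128.5° from the x-axis; with |CJ| = 15.4, J = (-18.53, 28.58). Then |HJ| = |J − H| = 34.06.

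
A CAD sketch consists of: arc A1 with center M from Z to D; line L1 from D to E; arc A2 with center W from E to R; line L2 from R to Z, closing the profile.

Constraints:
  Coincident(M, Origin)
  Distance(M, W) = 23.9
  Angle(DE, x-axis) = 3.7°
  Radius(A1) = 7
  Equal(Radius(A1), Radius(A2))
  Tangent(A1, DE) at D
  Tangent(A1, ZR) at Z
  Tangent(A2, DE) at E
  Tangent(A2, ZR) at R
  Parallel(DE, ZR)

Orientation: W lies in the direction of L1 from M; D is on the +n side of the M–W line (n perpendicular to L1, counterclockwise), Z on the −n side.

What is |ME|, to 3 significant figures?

24.9

The slot axis is L1's direction at 3.7°, so u = (cos 3.7°, sin 3.7°) = (0.998, 0.0645) and n = (−sin 3.7°, cos 3.7°) = (-0.0645, 0.998). M is at the origin and W lies 23.9 along u from M, so W = 23.9·u = (23.9, 1.54). Tangency of A1 to both parallel lines with radius 7.0 puts D and Z at M ± 7.0·n: D = (-0.452, 6.99), Z = (0.452, -6.99). Equal radii place E and R the same way about W: E = W + 7.0·n = (23.4, 8.53), R = W − 7.0·n = (24.3, -5.44). Then |ME| = |E − M| = 24.9.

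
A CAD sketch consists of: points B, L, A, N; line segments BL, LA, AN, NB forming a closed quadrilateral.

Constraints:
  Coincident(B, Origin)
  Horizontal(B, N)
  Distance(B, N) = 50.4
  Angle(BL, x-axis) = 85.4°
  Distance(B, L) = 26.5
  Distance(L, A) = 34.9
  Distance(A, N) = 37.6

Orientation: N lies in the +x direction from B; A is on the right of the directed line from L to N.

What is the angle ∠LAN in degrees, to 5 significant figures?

98.687°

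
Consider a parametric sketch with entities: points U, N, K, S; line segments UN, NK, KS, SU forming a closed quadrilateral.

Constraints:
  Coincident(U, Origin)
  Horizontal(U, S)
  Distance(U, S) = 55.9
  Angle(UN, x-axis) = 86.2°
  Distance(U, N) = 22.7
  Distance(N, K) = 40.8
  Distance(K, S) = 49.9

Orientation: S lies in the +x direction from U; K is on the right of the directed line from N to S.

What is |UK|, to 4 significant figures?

19.68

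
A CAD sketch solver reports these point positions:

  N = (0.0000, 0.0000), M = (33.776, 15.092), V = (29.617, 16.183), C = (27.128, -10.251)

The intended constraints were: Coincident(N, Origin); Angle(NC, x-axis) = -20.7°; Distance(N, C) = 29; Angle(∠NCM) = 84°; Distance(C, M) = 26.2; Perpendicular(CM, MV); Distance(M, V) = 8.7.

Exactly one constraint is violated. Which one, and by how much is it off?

Distance(M, V) = 8.7 — off by 4.40.

N = (0.00, 0.00) ✓; NC at -20.70° ✓; |NC| = 29.00 ✓; ∠NCM = 84.00° ✓; |CM| = 26.20 ✓; ∠(CM, MV) = 90.00° ✓; |MV| = 4.300 ✗.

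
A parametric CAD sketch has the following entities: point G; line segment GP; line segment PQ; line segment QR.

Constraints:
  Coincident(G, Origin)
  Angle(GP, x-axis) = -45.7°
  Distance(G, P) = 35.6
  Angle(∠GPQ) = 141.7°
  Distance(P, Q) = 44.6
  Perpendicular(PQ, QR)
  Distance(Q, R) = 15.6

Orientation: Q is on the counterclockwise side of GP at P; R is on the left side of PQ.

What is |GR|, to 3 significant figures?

72.8

G is at the origin; GP runs at -45.7° with length 35.6, so P = 35.6·(cos -45.7°, sin -45.7°) = (24.9, -25.5). ∠GPQ = 141.7°, so PQ runs at -45.7° + (180° − 141.7°) = -7.40° from the x-axis; with |PQ| = 44.6, Q = P + 44.6·(cos -7.40°, sin -7.40°) = (69.1, -31.2). PQ ⟂ QR; with |QR| = 15.6 on the left of PQ, R = Q + 15.6·(0.129, 0.992) = (71.1, -15.8). Then |GR| = |R − G| = 72.8.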